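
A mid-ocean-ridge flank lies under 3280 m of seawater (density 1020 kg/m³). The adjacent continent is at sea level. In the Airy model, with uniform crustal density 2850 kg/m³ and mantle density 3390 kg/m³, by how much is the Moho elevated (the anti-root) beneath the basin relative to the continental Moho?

11100 m

Balancing pressure at the compensation depth: replacing crust with seawater at the top is compensated by replacing crust with mantle at the base: d (ρ_c − ρ_w) = a (ρ_m − ρ_c).
a = d (ρ_c − ρ_w)/(ρ_m − ρ_c) = 3280 m × 1830/540 = 11100 m.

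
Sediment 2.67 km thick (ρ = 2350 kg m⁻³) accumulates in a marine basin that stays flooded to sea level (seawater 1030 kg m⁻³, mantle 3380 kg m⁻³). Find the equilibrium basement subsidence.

Submarine loading: the sediment displaces seawater, and the subsidence is in turn flooded, so s (ρ_m − ρ_w) = t (ρ_sed − ρ_w).
s = 2.67 km × (2350 − 1030) / (3380 − 1030) = 1.5 km.

1.5 km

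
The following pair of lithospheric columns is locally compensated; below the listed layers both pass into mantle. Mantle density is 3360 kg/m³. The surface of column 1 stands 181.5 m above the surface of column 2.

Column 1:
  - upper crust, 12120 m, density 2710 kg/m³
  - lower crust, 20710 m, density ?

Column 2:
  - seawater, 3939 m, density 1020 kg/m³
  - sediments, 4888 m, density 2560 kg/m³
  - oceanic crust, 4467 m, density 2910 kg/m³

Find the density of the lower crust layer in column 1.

2980 kg/m³

Take the compensation level at the base of the deeper column (depth z_c below the surface of column 1) and equate Σ ρ_i t_i down to z_c; mantle fills any gap and the z_c terms cancel.
Column 1: 12120×2710 + 20710×ρ + (z_c − 32830)×3360
Column 2: 181.5×0 + 3939×1020 + 4888×2560 + 4467×2910 + (z_c − 181.5 − 13294)×3360
The z_c×3360 term appears on both sides and cancels. Collect the known terms of each column as K = Σ(ρt)_known − 3360 × (depth of known layers): K_1 = 32845200 − 3360×32830 = −77463600; K_2 = 29530030 − 3360×(181.5 + 13294) = −15747650.
Balance: K_1 + 20710×ρ = K_2, so ρ = (K_2 − K_1)/20710 = 61716000/20710 = 2980 kg/m³.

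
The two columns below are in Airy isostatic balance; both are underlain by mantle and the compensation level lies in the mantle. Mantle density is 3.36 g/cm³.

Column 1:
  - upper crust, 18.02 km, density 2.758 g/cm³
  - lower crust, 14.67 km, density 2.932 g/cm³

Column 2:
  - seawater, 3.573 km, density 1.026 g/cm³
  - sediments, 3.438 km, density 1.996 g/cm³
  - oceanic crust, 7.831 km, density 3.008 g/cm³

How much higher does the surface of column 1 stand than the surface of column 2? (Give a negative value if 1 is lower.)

For any compensation level in the mantle, the mantle terms cancel and isostasy reduces to e = (Σt_1 − Σt_2) − (Σ(ρt)_1 − Σ(ρt)_2) / ρ_m.
Σt_1 = 32.69 km; Σt_2 = 14.842 km; Σ(ρt)_1 = 92.7116; Σ(ρt)_2 = 34.083794 (in km·g/cm³).
e = (32.69 − 14.842) − (92.7116 − 34.083794) / 3.36 = 0.399 km.

0.399 km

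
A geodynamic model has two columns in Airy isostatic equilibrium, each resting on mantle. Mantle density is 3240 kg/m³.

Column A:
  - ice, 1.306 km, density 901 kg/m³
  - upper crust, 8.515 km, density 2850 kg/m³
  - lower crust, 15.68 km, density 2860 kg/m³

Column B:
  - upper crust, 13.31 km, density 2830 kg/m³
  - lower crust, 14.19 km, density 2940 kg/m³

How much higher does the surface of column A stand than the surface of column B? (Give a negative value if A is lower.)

For any compensation level in the mantle, the mantle terms cancel and isostasy reduces to e = (Σt_A − Σt_B) − (Σ(ρt)_A − Σ(ρt)_B) / ρ_m.
Σt_A = 25.501 km; Σt_B = 27.5 km; Σ(ρt)_A = 70289.256; Σ(ρt)_B = 79385.9 (in km·kg/m³).
e = (25.501 − 27.5) − (70289.256 − 79385.9) / 3240 = 0.809 km.

0.809 km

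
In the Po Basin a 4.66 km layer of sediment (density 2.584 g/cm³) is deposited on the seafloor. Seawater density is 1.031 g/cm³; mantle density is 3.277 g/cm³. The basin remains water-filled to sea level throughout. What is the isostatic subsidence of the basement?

3.22 km

Submarine loading: the sediment displaces seawater, and the subsidence is in turn flooded, so s (ρ_m − ρ_w) = t (ρ_sed − ρ_w).
s = 4.66 km × (2.584 − 1.031) / (3.277 − 1.031) = 3.22 km.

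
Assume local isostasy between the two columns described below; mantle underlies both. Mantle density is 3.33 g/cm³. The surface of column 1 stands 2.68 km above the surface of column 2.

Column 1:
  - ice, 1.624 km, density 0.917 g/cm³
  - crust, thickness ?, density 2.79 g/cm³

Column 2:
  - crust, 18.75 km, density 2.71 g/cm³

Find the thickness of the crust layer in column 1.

Take the compensation level at the base of the deeper column (depth z_c below the surface of column 1) and equate Σ ρ_i t_i down to z_c; mantle fills any gap and the z_c terms cancel.
Column 1: 1.624×0.917 + x×2.79 + (z_c − 1.624 − x)×3.33
Column 2: 2.68×0 + 18.75×2.71 + (z_c − 2.68 − 18.75)×3.33
The z_c×3.33 term appears on both sides and cancels. Collect the known terms of each column as K = Σ(ρt)_known − 3.33 × (depth of known layers): K_1 = 1.489208 − 3.33×1.624 = −3.918712; K_2 = 50.8125 − 3.33×(2.68 + 18.75) = −20.5494.
Balance: K_1 − x×(3.33 − 2.79) = K_2, so x = (K_1 − K_2)/(3.33 − 2.79) = 16.6307/0.54 = 30.8 km.

30.8 km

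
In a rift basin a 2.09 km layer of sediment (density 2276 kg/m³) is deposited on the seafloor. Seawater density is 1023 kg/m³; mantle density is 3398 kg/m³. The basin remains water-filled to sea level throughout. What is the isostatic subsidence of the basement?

Submarine loading: the sediment displaces seawater, and the subsidence is in turn flooded, so s (ρ_m − ρ_w) = t (ρ_sed − ρ_w).
s = 2.09 km × (2276 − 1023) / (3398 − 1023) = 1.1 km.

1.1 km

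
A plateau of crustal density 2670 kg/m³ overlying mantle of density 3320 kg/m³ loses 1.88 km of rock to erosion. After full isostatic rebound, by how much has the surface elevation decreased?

0.368 km

Rebound u = e ρ_c/ρ_m = 1.88 km × 2670/3320 = 1.512 km.
Net surface drop = e − u = 1.88 km − 1.512 km = e (ρ_m − ρ_c)/ρ_m = 0.368 km.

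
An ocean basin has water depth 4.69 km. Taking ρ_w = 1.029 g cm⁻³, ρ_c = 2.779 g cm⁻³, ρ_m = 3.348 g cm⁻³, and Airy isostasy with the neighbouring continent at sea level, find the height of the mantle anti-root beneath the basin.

By Archimedes' principle applied to the lithosphere: replacing crust with seawater at the top is compensated by replacing crust with mantle at the base: d (ρ_c − ρ_w) = a (ρ_m − ρ_c).
a = d (ρ_c − ρ_w)/(ρ_m − ρ_c) = 4.69 km × 1.75/0.569 = 14.4 km.

14.4 km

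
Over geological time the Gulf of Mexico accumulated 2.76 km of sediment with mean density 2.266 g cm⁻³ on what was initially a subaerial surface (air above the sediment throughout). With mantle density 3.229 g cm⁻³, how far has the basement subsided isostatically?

1.94 km

Subaerial load: s = t ρ_sed / ρ_m = 2.76 km × 2.266/3.229 = 1.94 km.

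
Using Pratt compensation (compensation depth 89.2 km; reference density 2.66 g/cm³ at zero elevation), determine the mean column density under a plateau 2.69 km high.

Pratt balance: ρ_ref D = ρ (D + h).
ρ = ρ_ref D/(D + h) = 2.66 × 89.2 km/(89.2 km + 2.69 km) = 2.58 g/cm³.

2.58 g/cm³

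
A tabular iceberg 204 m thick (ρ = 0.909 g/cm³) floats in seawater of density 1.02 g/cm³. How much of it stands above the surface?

22.2 m

Floating equilibrium: submerged depth d = t ρ_obj/ρ_fluid = 204 m × 0.909/1.02 = 181.8 m.
Freeboard = t − d = 204 m − 181.8 m = 22.2 m.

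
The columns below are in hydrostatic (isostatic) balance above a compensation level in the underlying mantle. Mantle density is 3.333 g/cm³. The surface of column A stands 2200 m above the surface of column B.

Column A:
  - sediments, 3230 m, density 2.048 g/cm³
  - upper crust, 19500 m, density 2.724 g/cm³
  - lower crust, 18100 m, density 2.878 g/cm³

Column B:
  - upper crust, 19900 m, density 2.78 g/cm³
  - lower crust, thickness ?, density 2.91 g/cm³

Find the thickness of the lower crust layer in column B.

14000 m

Take the compensation level at the base of the deeper column (depth z_c below the surface of column A) and equate Σ ρ_i t_i down to z_c; mantle fills any gap and the z_c terms cancel.
Column A: 3230×2.048 + 19500×2.724 + 18100×2.878 + (z_c − 40830)×3.333
Column B: 2200×0 + 19900×2.78 + x×2.91 + (z_c − 2200 − 19900 − x)×3.333
The z_c×3.333 term appears on both sides and cancels. Collect the known terms of each column as K = Σ(ρt)_known − 3.333 × (depth of known layers): K_A = 111824.84 − 3.333×40830 = −24261.55; K_B = 55322 − 3.333×(2200 + 19900) = −18337.3.
Balance: K_A = K_B − x×(3.333 − 2.91), so x = (K_B − K_A)/(3.333 − 2.91) = 5924.25/0.423 = 14000 m.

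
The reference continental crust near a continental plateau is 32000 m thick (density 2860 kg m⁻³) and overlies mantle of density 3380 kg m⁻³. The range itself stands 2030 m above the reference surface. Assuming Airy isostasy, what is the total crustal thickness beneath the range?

45200 m

Root depth r = h ρ_c / (ρ_m − ρ_c) = 2030 m × 2860 / 520 = 11160 m.
Total thickness = T + h + r = 32000 m + 2030 m + 11160 m = 45200 m.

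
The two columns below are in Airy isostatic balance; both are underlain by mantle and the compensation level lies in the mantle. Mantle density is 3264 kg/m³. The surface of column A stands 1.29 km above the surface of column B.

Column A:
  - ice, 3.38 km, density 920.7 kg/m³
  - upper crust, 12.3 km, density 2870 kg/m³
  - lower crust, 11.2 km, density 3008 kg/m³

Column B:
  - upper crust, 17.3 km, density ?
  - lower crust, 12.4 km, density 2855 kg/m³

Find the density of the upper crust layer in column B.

2900 kg/m³

Take the compensation level at the base of the deeper column (depth z_c below the surface of column A) and equate Σ ρ_i t_i down to z_c; mantle fills any gap and the z_c terms cancel.
Column A: 3.38×920.7 + 12.3×2870 + 11.2×3008 + (z_c − 26.88)×3264
Column B: 1.29×0 + 17.3×ρ + 12.4×2855 + (z_c − 1.29 − 29.7)×3264
The z_c×3264 term appears on both sides and cancels. Collect the known terms of each column as K = Σ(ρt)_known − 3264 × (depth of known layers): K_A = 72102.566 − 3264×26.88 = −15633.754; K_B = 35402 − 3264×(1.29 + 29.7) = −65749.36.
Balance: K_A = K_B + 17.3×ρ, so ρ = (K_A − K_B)/17.3 = 50115.6/17.3 = 2900 kg/m³.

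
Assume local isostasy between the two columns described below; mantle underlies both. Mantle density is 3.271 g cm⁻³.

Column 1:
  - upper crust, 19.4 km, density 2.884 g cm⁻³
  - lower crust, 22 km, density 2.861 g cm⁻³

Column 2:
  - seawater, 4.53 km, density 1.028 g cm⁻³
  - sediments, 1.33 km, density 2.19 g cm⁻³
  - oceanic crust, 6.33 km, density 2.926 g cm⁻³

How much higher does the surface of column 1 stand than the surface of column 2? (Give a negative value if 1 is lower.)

For any compensation level in the mantle, the mantle terms cancel and isostasy reduces to e = (Σt_1 − Σt_2) − (Σ(ρt)_1 − Σ(ρt)_2) / ρ_m.
Σt_1 = 41.4 km; Σt_2 = 12.19 km; Σ(ρt)_1 = 118.8916; Σ(ρt)_2 = 26.09112 (in km·g cm⁻³).
e = (41.4 − 12.19) − (118.8916 − 26.09112) / 3.271 = 0.839 km.

0.839 km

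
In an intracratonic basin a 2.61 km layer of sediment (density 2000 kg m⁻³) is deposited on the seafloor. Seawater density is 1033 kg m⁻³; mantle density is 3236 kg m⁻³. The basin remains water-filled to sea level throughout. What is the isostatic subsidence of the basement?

Submarine loading: the sediment displaces seawater, and the subsidence is in turn flooded, so s (ρ_m − ρ_w) = t (ρ_sed − ρ_w).
s = 2.61 km × (2000 − 1033) / (3236 − 1033) = 1.15 km.

1.15 km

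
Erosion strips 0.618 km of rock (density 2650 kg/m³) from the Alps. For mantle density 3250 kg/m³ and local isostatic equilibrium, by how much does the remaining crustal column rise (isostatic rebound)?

0.504 km

Unloading: uplift u = e ρ_c/ρ_m = 0.618 km × 2650/3250 = 0.504 km.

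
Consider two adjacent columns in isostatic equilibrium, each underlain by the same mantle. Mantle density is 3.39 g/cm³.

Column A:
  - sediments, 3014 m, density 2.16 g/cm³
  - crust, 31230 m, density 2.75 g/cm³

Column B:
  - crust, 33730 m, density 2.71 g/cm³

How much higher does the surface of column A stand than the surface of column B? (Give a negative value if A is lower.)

For any compensation level in the mantle, the mantle terms cancel and isostasy reduces to e = (Σt_A − Σt_B) − (Σ(ρt)_A − Σ(ρt)_B) / ρ_m.
Σt_A = 34244 m; Σt_B = 33730 m; Σ(ρt)_A = 92392.74; Σ(ρt)_B = 91408.3 (in m·g/cm³).
e = (34244 − 33730) − (92392.74 − 91408.3) / 3.39 = 224 m.

224 m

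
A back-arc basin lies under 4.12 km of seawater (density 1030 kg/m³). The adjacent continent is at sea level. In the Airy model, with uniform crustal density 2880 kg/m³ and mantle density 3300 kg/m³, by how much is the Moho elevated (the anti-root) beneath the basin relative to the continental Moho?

By Archimedes' principle applied to the lithosphere: replacing crust with seawater at the top is compensated by replacing crust with mantle at the base: d (ρ_c − ρ_w) = a (ρ_m − ρ_c).
a = d (ρ_c − ρ_w)/(ρ_m − ρ_c) = 4.12 km × 1850/420 = 18.1 km.

18.1 km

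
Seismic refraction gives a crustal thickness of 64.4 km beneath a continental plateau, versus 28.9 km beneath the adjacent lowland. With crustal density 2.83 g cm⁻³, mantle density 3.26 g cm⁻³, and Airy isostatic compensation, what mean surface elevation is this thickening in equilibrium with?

4.68 km

Excess crust Δ = 64.4 km − 28.9 km = 35.5 km, split between elevation h and root r with h + r = Δ.
Airy balance ρ_c h = (ρ_m − ρ_c) r gives r = h ρ_c/(ρ_m − ρ_c), so h (1 + ρ_c/(ρ_m − ρ_c)) = Δ, i.e. h = Δ (ρ_m − ρ_c)/ρ_m.
h = 35.5 km × 0.43/3.26 = 4.68 km.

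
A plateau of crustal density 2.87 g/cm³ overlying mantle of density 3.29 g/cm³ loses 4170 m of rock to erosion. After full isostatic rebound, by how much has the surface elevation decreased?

532 m

Rebound u = e ρ_c/ρ_m = 4170 m × 2.87/3.29 = 3638 m.
Net surface drop = e − u = 4170 m − 3638 m = e (ρ_m − ρ_c)/ρ_m = 532 m.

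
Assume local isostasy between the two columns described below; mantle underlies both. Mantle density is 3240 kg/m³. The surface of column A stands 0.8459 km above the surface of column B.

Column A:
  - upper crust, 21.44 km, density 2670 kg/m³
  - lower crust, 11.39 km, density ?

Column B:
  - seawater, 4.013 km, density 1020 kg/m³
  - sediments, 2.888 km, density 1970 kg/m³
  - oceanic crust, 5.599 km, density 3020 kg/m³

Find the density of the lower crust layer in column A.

Take the compensation level at the base of the deeper column (depth z_c below the surface of column A) and equate Σ ρ_i t_i down to z_c; mantle fills any gap and the z_c terms cancel.
Column A: 21.44×2670 + 11.39×ρ + (z_c − 32.83)×3240
Column B: 0.8459×0 + 4.013×1020 + 2.888×1970 + 5.599×3020 + (z_c − 0.8459 − 12.5)×3240
The z_c×3240 term appears on both sides and cancels. Collect the known terms of each column as K = Σ(ρt)_known − 3240 × (depth of known layers): K_A = 57244.8 − 3240×32.83 = −49124.4; K_B = 26691.6 − 3240×(0.8459 + 12.5) = −16549.116.
Balance: K_A + 11.39×ρ = K_B, so ρ = (K_B − K_A)/11.39 = 32575.3/11.39 = 2860 kg/m³.

2860 kg/m³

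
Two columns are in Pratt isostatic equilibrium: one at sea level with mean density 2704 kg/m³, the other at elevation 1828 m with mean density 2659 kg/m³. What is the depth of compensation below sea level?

ρ_ref D = ρ (D + h) → D (ρ_ref − ρ) = ρ h.
D = ρ h/(ρ_ref − ρ) = 2659 × 1828 m/(2704 − 2659) = 108000 m.

108000 m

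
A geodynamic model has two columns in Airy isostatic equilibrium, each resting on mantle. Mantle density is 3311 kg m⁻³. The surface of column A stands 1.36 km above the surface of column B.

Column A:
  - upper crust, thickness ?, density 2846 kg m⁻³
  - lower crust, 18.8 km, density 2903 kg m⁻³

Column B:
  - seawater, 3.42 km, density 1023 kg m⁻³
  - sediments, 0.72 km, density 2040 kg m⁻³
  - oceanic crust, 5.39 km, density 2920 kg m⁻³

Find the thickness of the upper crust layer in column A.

Take the compensation level at the base of the deeper column (depth z_c below the surface of column A) and equate Σ ρ_i t_i down to z_c; mantle fills any gap and the z_c terms cancel.
Column A: x×2846 + 18.8×2903 + (z_c − 18.8 − x)×3311
Column B: 1.36×0 + 3.42×1023 + 0.72×2040 + 5.39×2920 + (z_c − 1.36 − 9.53)×3311
The z_c×3311 term appears on both sides and cancels. Collect the known terms of each column as K = Σ(ρt)_known − 3311 × (depth of known layers): K_A = 54576.4 − 3311×18.8 = −7670.4; K_B = 20706.26 − 3311×(1.36 + 9.53) = −15350.53.
Balance: K_A − x×(3311 − 2846) = K_B, so x = (K_A − K_B)/(3311 − 2846) = 7680.13/465 = 16.5 km.

16.5 km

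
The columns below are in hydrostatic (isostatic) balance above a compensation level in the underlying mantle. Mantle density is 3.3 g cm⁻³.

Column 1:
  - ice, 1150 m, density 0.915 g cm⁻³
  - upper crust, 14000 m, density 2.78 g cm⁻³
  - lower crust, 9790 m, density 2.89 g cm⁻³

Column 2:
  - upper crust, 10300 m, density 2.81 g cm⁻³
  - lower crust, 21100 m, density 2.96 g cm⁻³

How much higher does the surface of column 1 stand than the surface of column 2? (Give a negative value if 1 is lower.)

550 m

For any compensation level in the mantle, the mantle terms cancel and isostasy reduces to e = (Σt_1 − Σt_2) − (Σ(ρt)_1 − Σ(ρt)_2) / ρ_m.
Σt_1 = 24940 m; Σt_2 = 31400 m; Σ(ρt)_1 = 68265.35; Σ(ρt)_2 = 91399 (in m·g cm⁻³).
e = (24940 − 31400) − (68265.35 − 91399) / 3.3 = 550 m.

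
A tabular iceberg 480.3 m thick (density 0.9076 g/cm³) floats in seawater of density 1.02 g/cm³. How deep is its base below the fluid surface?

Draft d = t ρ_obj/ρ_fluid = 480.3 m × 0.9076/1.02 = 427 m.

427 m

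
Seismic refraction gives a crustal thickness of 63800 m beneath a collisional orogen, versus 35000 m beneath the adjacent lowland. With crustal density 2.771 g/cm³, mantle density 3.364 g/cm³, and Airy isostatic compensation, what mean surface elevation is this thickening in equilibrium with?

Excess crust Δ = 63800 m − 35000 m = 28800 m, split between elevation h and root r with h + r = Δ.
Airy balance ρ_c h = (ρ_m − ρ_c) r gives r = h ρ_c/(ρ_m − ρ_c), so h (1 + ρ_c/(ρ_m − ρ_c)) = Δ, i.e. h = Δ (ρ_m − ρ_c)/ρ_m.
h = 28800 m × 0.593/3.364 = 5080 m.

5080 m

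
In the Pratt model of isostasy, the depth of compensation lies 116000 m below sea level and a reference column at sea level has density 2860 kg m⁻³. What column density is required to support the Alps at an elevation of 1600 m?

Pratt balance: ρ_ref D = ρ (D + h).
ρ = ρ_ref D/(D + h) = 2860 × 116000 m/(116000 m + 1600 m) = 2820 kg m⁻³.

2820 kg m⁻³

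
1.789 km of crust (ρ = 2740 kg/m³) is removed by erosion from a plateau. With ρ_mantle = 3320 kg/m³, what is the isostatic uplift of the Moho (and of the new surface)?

Unloading: uplift u = e ρ_c/ρ_m = 1.789 km × 2740/3320 = 1.48 km.

1.48 km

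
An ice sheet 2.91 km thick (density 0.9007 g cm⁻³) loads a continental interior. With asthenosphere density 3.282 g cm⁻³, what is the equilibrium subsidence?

Equating mass per unit area of the two columns: the ice load ρ_ice t is balanced by mantle displaced below, ρ_m s.
s = t ρ_ice / ρ_m = 2.91 km × 0.9007/3.282 = 0.799 km.

0.799 km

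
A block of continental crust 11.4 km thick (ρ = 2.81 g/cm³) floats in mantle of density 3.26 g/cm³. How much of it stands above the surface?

1.57 km

Floating equilibrium: submerged depth d = t ρ_obj/ρ_fluid = 11.4 km × 2.81/3.26 = 9.826 km.
Freeboard = t − d = 11.4 km − 9.826 km = 1.57 km.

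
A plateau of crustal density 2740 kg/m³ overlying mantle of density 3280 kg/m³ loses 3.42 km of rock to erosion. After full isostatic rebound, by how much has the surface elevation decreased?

Rebound u = e ρ_c/ρ_m = 3.42 km × 2740/3280 = 2.857 km.
Net surface drop = e − u = 3.42 km − 2.857 km = e (ρ_m − ρ_c)/ρ_m = 0.563 km.

0.563 km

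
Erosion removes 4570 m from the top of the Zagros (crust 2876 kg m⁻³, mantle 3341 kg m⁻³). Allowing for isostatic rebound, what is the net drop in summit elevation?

636 m

Rebound u = e ρ_c/ρ_m = 4570 m × 2876/3341 = 3934 m.
Net surface drop = e − u = 4570 m − 3934 m = e (ρ_m − ρ_c)/ρ_m = 636 m.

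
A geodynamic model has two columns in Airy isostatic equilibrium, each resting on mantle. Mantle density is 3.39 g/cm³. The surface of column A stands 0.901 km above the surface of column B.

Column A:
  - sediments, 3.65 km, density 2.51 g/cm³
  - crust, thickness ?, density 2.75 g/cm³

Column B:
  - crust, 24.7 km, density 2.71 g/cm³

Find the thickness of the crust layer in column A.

26 km

Take the compensation level at the base of the deeper column (depth z_c below the surface of column A) and equate Σ ρ_i t_i down to z_c; mantle fills any gap and the z_c terms cancel.
Column A: 3.65×2.51 + x×2.75 + (z_c − 3.65 − x)×3.39
Column B: 0.901×0 + 24.7×2.71 + (z_c − 0.901 − 24.7)×3.39
The z_c×3.39 term appears on both sides and cancels. Collect the known terms of each column as K = Σ(ρt)_known − 3.39 × (depth of known layers): K_A = 9.1615 − 3.39×3.65 = −3.212; K_B = 66.937 − 3.39×(0.901 + 24.7) = −19.85039.
Balance: K_A − x×(3.39 − 2.75) = K_B, so x = (K_A − K_B)/(3.39 − 2.75) = 16.6384/0.64 = 26 km.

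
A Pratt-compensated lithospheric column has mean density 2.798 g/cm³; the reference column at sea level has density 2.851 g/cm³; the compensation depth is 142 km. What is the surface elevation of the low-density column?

ρ_ref D = ρ (D + h) → h = D (ρ_ref − ρ)/ρ.
h = 142 km × (2.851 − 2.798)/2.798 = 2.69 km.

2.69 km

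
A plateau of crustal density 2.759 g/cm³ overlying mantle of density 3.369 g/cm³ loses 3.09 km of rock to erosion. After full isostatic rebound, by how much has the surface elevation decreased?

Rebound u = e ρ_c/ρ_m = 3.09 km × 2.759/3.369 = 2.531 km.
Net surface drop = e − u = 3.09 km − 2.531 km = e (ρ_m − ρ_c)/ρ_m = 0.559 km.

0.559 km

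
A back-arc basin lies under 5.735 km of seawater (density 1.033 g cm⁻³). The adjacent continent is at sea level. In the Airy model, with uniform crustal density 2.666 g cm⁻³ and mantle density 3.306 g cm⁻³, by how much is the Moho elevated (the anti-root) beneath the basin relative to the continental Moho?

Balancing pressure at the compensation depth: replacing crust with seawater at the top is compensated by replacing crust with mantle at the base: d (ρ_c − ρ_w) = a (ρ_m − ρ_c).
a = d (ρ_c − ρ_w)/(ρ_m − ρ_c) = 5.735 km × 1.633/0.64 = 14.6 km.

14.6 km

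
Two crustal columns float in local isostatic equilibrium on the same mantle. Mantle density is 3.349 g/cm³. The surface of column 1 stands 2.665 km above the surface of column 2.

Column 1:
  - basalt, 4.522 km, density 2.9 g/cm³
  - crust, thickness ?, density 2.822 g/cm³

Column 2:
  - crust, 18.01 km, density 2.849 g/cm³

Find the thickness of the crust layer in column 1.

Take the compensation level at the base of the deeper column (depth z_c below the surface of column 1) and equate Σ ρ_i t_i down to z_c; mantle fills any gap and the z_c terms cancel.
Column 1: 4.522×2.9 + x×2.822 + (z_c − 4.522 − x)×3.349
Column 2: 2.665×0 + 18.01×2.849 + (z_c − 2.665 − 18.01)×3.349
The z_c×3.349 term appears on both sides and cancels. Collect the known terms of each column as K = Σ(ρt)_known − 3.349 × (depth of known layers): K_1 = 13.1138 − 3.349×4.522 = −2.030378; K_2 = 51.31049 − 3.349×(2.665 + 18.01) = −17.930085.
Balance: K_1 − x×(3.349 − 2.822) = K_2, so x = (K_1 − K_2)/(3.349 − 2.822) = 15.8997/0.527 = 30.2 km.

30.2 km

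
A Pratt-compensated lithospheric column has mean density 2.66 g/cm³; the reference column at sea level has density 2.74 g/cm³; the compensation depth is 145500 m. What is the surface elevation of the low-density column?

4380 m

ρ_ref D = ρ (D + h) → h = D (ρ_ref − ρ)/ρ.
h = 145500 m × (2.74 − 2.66)/2.66 = 4380 m.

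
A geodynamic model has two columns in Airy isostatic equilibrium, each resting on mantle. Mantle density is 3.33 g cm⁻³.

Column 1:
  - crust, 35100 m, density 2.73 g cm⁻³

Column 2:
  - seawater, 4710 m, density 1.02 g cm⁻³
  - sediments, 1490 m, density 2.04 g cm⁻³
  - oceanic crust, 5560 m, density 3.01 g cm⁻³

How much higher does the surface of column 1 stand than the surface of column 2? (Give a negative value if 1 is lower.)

For any compensation level in the mantle, the mantle terms cancel and isostasy reduces to e = (Σt_1 − Σt_2) − (Σ(ρt)_1 − Σ(ρt)_2) / ρ_m.
Σt_1 = 35100 m; Σt_2 = 11760 m; Σ(ρt)_1 = 95823; Σ(ρt)_2 = 24579.4 (in m·g cm⁻³).
e = (35100 − 11760) − (95823 − 24579.4) / 3.33 = 1950 m.

1950 m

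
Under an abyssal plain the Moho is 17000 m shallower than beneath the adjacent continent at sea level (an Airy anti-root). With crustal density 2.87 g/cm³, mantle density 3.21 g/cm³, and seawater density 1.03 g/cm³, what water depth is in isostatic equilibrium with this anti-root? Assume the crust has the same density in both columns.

Replacing a thickness d of crust by seawater at the top must be balanced by replacing crust with mantle at the base: d (ρ_c − ρ_w) = a (ρ_m − ρ_c).
d = a (ρ_m − ρ_c)/(ρ_c − ρ_w) = 17000 m × 0.34/1.84 = 3140 m.

3140 m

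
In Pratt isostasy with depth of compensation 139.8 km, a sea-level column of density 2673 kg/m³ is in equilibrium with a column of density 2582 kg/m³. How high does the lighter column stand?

ρ_ref D = ρ (D + h) → h = D (ρ_ref − ρ)/ρ.
h = 139.8 km × (2673 − 2582)/2582 = 4.93 km.

4.93 km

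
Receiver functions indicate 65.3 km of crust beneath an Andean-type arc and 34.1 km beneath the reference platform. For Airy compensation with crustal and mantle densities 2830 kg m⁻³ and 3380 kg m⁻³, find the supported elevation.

Excess crust Δ = 65.3 km − 34.1 km = 31.2 km, split between elevation h and root r with h + r = Δ.
Airy balance ρ_c h = (ρ_m − ρ_c) r gives r = h ρ_c/(ρ_m − ρ_c), so h (1 + ρ_c/(ρ_m − ρ_c)) = Δ, i.e. h = Δ (ρ_m − ρ_c)/ρ_m.
h = 31.2 km × 550/3380 = 5.08 km.

5.08 km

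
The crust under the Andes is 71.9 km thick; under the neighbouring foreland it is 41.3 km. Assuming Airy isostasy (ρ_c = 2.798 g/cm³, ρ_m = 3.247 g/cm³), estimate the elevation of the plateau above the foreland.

Excess crust Δ = 71.9 km − 41.3 km = 30.6 km, split between elevation h and root r with h + r = Δ.
Airy balance ρ_c h = (ρ_m − ρ_c) r gives r = h ρ_c/(ρ_m − ρ_c), so h (1 + ρ_c/(ρ_m − ρ_c)) = Δ, i.e. h = Δ (ρ_m − ρ_c)/ρ_m.
h = 30.6 km × 0.449/3.247 = 4.23 km.

4.23 km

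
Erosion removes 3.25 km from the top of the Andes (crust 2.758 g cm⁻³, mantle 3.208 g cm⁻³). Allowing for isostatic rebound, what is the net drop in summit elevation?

Rebound u = e ρ_c/ρ_m = 3.25 km × 2.758/3.208 = 2.794 km.
Net surface drop = e − u = 3.25 km − 2.794 km = e (ρ_m − ρ_c)/ρ_m = 0.456 km.

0.456 km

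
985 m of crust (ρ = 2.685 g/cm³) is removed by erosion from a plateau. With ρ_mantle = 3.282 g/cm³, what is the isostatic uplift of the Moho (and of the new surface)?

806 m

Unloading: uplift u = e ρ_c/ρ_m = 985 m × 2.685/3.282 = 806 m.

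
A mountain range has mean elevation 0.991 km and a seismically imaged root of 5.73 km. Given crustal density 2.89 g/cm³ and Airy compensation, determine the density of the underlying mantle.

Airy balance: ρ_c h = (ρ_m − ρ_c) r → ρ_m = ρ_c (1 + h/r).
ρ_m = 2.89 × (1 + 0.991 km/5.73 km) = 3.39 g/cm³.

3.39 g/cm³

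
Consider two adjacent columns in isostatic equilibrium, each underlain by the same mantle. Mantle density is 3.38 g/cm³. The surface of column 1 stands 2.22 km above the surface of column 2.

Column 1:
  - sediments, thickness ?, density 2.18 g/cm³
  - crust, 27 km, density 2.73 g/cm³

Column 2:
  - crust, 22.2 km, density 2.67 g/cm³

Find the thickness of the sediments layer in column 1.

Take the compensation level at the base of the deeper column (depth z_c below the surface of column 1) and equate Σ ρ_i t_i down to z_c; mantle fills any gap and the z_c terms cancel.
Column 1: x×2.18 + 27×2.73 + (z_c − 27 − x)×3.38
Column 2: 2.22×0 + 22.2×2.67 + (z_c − 2.22 − 22.2)×3.38
The z_c×3.38 term appears on both sides and cancels. Collect the known terms of each column as K = Σ(ρt)_known − 3.38 × (depth of known layers): K_1 = 73.71 − 3.38×27 = −17.55; K_2 = 59.274 − 3.38×(2.22 + 22.2) = −23.2656.
Balance: K_1 − x×(3.38 − 2.18) = K_2, so x = (K_1 − K_2)/(3.38 − 2.18) = 5.7156/1.2 = 4.76 km.

4.76 km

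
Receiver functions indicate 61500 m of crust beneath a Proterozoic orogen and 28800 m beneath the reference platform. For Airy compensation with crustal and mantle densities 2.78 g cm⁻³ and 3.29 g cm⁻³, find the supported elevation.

5070 m

Excess crust Δ = 61500 m − 28800 m = 32700 m, split between elevation h and root r with h + r = Δ.
Airy balance ρ_c h = (ρ_m − ρ_c) r gives r = h ρ_c/(ρ_m − ρ_c), so h (1 + ρ_c/(ρ_m − ρ_c)) = Δ, i.e. h = Δ (ρ_m − ρ_c)/ρ_m.
h = 32700 m × 0.51/3.29 = 5070 m.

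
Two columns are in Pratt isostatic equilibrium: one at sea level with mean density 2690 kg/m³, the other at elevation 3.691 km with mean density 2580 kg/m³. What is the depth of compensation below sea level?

ρ_ref D = ρ (D + h) → D (ρ_ref − ρ) = ρ h.
D = ρ h/(ρ_ref − ρ) = 2580 × 3.691 km/(2690 − 2580) = 86.6 km.

86.6 km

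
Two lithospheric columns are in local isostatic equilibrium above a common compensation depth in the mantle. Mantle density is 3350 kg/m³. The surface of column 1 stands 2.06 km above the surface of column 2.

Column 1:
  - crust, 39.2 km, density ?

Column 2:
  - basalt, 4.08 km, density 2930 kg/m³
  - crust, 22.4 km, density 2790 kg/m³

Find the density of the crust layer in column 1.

2810 kg/m³

Take the compensation level at the base of the deeper column (depth z_c below the surface of column 1) and equate Σ ρ_i t_i down to z_c; mantle fills any gap and the z_c terms cancel.
Column 1: 39.2×ρ + (z_c − 39.2)×3350
Column 2: 2.06×0 + 4.08×2930 + 22.4×2790 + (z_c − 2.06 − 26.48)×3350
The z_c×3350 term appears on both sides and cancels. Collect the known terms of each column as K = Σ(ρt)_known − 3350 × (depth of known layers): K_1 = 0 − 3350×39.2 = −131320; K_2 = 74450.4 − 3350×(2.06 + 26.48) = −21158.6.
Balance: K_1 + 39.2×ρ = K_2, so ρ = (K_2 − K_1)/39.2 = 110161/39.2 = 2810 kg/m³.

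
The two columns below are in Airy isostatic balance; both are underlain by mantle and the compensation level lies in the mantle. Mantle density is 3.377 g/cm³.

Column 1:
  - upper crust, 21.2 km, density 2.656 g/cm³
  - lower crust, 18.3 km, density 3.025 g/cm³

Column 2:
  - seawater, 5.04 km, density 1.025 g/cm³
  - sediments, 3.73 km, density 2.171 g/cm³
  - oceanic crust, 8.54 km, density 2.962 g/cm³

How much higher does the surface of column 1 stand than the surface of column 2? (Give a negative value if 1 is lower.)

0.542 km

For any compensation level in the mantle, the mantle terms cancel and isostasy reduces to e = (Σt_1 − Σt_2) − (Σ(ρt)_1 − Σ(ρt)_2) / ρ_m.
Σt_1 = 39.5 km; Σt_2 = 17.31 km; Σ(ρt)_1 = 111.6647; Σ(ρt)_2 = 38.55931 (in km·g/cm³).
e = (39.5 − 17.31) − (111.6647 − 38.55931) / 3.377 = 0.542 km.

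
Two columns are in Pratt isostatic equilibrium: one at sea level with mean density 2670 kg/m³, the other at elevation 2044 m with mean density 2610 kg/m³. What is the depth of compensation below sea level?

88900 m

ρ_ref D = ρ (D + h) → D (ρ_ref − ρ) = ρ h.
D = ρ h/(ρ_ref − ρ) = 2610 × 2044 m/(2670 − 2610) = 88900 m.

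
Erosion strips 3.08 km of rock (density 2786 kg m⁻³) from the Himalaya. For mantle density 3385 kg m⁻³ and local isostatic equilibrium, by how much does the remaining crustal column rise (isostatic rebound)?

Unloading: uplift u = e ρ_c/ρ_m = 3.08 km × 2786/3385 = 2.53 km.

2.53 km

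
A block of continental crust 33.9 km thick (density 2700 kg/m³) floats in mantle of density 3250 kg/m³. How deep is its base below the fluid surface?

28.2 km

Draft d = t ρ_obj/ρ_fluid = 33.9 km × 2700/3250 = 28.2 km.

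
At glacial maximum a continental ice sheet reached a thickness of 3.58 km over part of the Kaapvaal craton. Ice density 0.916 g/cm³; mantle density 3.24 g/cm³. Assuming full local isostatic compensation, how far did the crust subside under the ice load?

For local isostatic compensation: the ice load ρ_ice t is balanced by mantle displaced below, ρ_m s.
s = t ρ_ice / ρ_m = 3.58 km × 0.916/3.24 = 1.01 km.

1.01 km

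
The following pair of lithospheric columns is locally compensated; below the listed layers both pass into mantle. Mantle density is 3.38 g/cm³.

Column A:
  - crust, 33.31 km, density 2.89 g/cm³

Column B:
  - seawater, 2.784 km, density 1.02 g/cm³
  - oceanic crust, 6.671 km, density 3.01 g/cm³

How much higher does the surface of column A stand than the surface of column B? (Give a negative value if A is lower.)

For any compensation level in the mantle, the mantle terms cancel and isostasy reduces to e = (Σt_A − Σt_B) − (Σ(ρt)_A − Σ(ρt)_B) / ρ_m.
Σt_A = 33.31 km; Σt_B = 9.455 km; Σ(ρt)_A = 96.2659; Σ(ρt)_B = 22.91939 (in km·g/cm³).
e = (33.31 − 9.455) − (96.2659 − 22.91939) / 3.38 = 2.15 km.

2.15 km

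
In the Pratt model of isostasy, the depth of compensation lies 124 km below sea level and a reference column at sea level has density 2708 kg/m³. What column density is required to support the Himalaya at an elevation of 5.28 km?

2600 kg/m³

Pratt balance: ρ_ref D = ρ (D + h).
ρ = ρ_ref D/(D + h) = 2708 × 124 km/(124 km + 5.28 km) = 2600 kg/m³.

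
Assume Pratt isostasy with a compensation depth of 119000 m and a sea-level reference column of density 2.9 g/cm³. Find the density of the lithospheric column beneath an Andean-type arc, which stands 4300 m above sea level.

2.8 g/cm³

Pratt balance: ρ_ref D = ρ (D + h).
ρ = ρ_ref D/(D + h) = 2.9 × 119000 m/(119000 m + 4300 m) = 2.8 g/cm³.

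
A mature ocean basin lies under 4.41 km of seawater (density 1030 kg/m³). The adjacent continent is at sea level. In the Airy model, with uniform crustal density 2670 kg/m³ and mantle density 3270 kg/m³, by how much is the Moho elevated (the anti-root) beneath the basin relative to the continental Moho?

12.1 km

In Airy isostatic equilibrium: replacing crust with seawater at the top is compensated by replacing crust with mantle at the base: d (ρ_c − ρ_w) = a (ρ_m − ρ_c).
a = d (ρ_c − ρ_w)/(ρ_m − ρ_c) = 4.41 km × 1640/600 = 12.1 km.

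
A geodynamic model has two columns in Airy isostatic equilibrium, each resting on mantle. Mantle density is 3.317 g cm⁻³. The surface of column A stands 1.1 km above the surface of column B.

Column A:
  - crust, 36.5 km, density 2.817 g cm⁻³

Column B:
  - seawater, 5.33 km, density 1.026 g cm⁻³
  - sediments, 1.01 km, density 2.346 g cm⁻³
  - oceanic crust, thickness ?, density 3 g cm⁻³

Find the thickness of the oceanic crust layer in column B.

4.45 km

Take the compensation level at the base of the deeper column (depth z_c below the surface of column A) and equate Σ ρ_i t_i down to z_c; mantle fills any gap and the z_c terms cancel.
Column A: 36.5×2.817 + (z_c − 36.5)×3.317
Column B: 1.1×0 + 5.33×1.026 + 1.01×2.346 + x×3 + (z_c − 1.1 − 6.34 − x)×3.317
The z_c×3.317 term appears on both sides and cancels. Collect the known terms of each column as K = Σ(ρt)_known − 3.317 × (depth of known layers): K_A = 102.8205 − 3.317×36.5 = −18.25; K_B = 7.83804 − 3.317×(1.1 + 6.34) = −16.84044.
Balance: K_A = K_B − x×(3.317 − 3), so x = (K_B − K_A)/(3.317 − 3) = 1.40956/0.317 = 4.45 km.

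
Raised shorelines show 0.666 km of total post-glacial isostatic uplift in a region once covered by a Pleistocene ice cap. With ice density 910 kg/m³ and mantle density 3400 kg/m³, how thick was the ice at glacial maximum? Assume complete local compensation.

2.49 km

u = t ρ_ice/ρ_m → t = u ρ_m/ρ_ice = 0.666 km × 3400/910 = 2.49 km.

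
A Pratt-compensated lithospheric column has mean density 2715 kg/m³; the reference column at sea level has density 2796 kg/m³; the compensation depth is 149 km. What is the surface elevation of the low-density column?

ρ_ref D = ρ (D + h) → h = D (ρ_ref − ρ)/ρ.
h = 149 km × (2796 − 2715)/2715 = 4.45 km.

4.45 km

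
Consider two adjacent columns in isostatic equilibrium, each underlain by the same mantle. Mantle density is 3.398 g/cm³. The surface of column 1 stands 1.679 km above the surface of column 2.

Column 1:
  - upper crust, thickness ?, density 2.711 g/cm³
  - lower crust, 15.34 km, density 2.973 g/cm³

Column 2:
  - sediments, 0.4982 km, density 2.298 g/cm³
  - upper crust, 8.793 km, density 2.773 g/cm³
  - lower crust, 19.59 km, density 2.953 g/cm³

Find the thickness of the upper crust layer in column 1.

20.3 km

Take the compensation level at the base of the deeper column (depth z_c below the surface of column 1) and equate Σ ρ_i t_i down to z_c; mantle fills any gap and the z_c terms cancel.
Column 1: x×2.711 + 15.34×2.973 + (z_c − 15.34 − x)×3.398
Column 2: 1.679×0 + 0.4982×2.298 + 8.793×2.773 + 19.59×2.953 + (z_c − 1.679 − 28.8812)×3.398
The z_c×3.398 term appears on both sides and cancels. Collect the known terms of each column as K = Σ(ρt)_known − 3.398 × (depth of known layers): K_1 = 45.60582 − 3.398×15.34 = −6.5195; K_2 = 83.3771226 − 3.398×(1.679 + 28.8812) = −20.466437.
Balance: K_1 − x×(3.398 − 2.711) = K_2, so x = (K_1 − K_2)/(3.398 − 2.711) = 13.9469/0.687 = 20.3 km.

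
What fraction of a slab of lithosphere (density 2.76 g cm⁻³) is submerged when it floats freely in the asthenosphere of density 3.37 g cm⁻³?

81.9%

Submerged fraction = ρ_obj/ρ_fluid = 2.76/3.37 = 81.9%.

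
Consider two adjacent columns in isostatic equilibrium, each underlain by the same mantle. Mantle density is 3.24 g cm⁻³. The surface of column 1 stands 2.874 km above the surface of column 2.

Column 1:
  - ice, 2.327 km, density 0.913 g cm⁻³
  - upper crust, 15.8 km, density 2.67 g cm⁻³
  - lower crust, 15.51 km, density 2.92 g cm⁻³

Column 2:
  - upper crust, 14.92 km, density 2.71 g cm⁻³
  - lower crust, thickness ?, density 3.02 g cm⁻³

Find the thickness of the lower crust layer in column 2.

9.84 km

Take the compensation level at the base of the deeper column (depth z_c below the surface of column 1) and equate Σ ρ_i t_i down to z_c; mantle fills any gap and the z_c terms cancel.
Column 1: 2.327×0.913 + 15.8×2.67 + 15.51×2.92 + (z_c − 33.637)×3.24
Column 2: 2.874×0 + 14.92×2.71 + x×3.02 + (z_c − 2.874 − 14.92 − x)×3.24
The z_c×3.24 term appears on both sides and cancels. Collect the known terms of each column as K = Σ(ρt)_known − 3.24 × (depth of known layers): K_1 = 89.599751 − 3.24×33.637 = −19.384129; K_2 = 40.4332 − 3.24×(2.874 + 14.92) = −17.21936.
Balance: K_1 = K_2 − x×(3.24 − 3.02), so x = (K_2 − K_1)/(3.24 − 3.02) = 2.16477/0.22 = 9.84 km.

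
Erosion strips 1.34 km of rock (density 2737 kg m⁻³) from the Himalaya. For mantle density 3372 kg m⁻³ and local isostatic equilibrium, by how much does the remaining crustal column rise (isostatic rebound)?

Unloading: uplift u = e ρ_c/ρ_m = 1.34 km × 2737/3372 = 1.09 km.

1.09 km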